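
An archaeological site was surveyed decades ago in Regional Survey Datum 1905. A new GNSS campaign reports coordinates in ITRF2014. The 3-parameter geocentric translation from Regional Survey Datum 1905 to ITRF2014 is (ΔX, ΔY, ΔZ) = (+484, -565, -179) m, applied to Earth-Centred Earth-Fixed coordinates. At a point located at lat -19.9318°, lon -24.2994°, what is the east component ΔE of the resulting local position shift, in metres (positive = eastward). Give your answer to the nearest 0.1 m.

The local east axis at (φ, λ) is (−sin λ, cos λ, 0), so ΔE = −sin(-24.2994°)·484 + cos(-24.2994°)·(-565) = -315.78 m.

ΔE = -315.8 m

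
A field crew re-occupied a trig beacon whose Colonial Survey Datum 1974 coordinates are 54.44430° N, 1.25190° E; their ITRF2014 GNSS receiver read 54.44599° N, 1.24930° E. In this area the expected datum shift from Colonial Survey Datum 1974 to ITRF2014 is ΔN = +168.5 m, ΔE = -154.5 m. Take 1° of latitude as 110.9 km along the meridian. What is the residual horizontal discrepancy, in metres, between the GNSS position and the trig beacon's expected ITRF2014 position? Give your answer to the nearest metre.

Observed coordinate differences: Δφ = +0.00169°, Δλ = -0.00260°.
Converting to metres (1° lat = 110900 m, cos φ = 0.581494): observed ΔN = 187.4 m, observed ΔE = -167.7 m.
Subtracting the expected shift leaves a residual of 187.4 − (168.5) = 18.9 m north and -167.7 − (-154.5) = -13.2 m east.
Residual distance = √(18.9² + (-13.2)²) = 23.1 m.

23 m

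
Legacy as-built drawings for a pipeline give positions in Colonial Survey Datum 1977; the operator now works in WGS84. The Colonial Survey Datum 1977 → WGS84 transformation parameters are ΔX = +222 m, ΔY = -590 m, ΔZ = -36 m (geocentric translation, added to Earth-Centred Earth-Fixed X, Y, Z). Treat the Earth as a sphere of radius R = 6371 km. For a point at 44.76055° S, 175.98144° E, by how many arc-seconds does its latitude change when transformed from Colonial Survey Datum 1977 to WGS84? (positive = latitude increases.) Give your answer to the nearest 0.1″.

sin φ = -0.704145, cos φ = 0.710056, sin λ = 0.070080, cos λ = -0.997541.
North component: ΔN = −sin φ cos λ·ΔX − sin φ sin λ·ΔY + cos φ·ΔZ = −(-0.704145)(-0.997541)(222) − (-0.704145)(0.070080)(-590) + (0.710056)(-36) = -210.61 m.
1° of latitude spans πR/180 = 111195 m, so Δφ = -210.61 / 111195 × 3600 = -6.819″.

Δφ = -6.8″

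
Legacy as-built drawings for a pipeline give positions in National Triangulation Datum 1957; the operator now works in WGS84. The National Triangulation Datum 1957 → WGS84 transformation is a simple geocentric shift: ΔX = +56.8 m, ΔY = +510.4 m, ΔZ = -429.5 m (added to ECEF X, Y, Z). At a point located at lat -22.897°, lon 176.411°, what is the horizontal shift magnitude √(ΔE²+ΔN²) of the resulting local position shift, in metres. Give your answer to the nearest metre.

654 m

At φ = -22.897°, λ = 176.411°: sin φ = -0.389076, cos φ = 0.921206, sin λ = 0.062599, cos λ = -0.998039.
ΔE = −sin λ·ΔX + cos λ·ΔY = −(0.062599)·(56.8) + (-0.998039)·(510.4) = -512.95 m.
ΔN = −sin φ cos λ·ΔX − sin φ sin λ·ΔY + cos φ·ΔZ = −(-0.389076)(-0.998039)(56.8) − (-0.389076)(0.062599)(510.4) + (0.921206)(-429.5) = -405.28 m.
Horizontal magnitude = √(ΔE² + ΔN²) = √((-512.95)² + (-405.28)²) = 653.74 m.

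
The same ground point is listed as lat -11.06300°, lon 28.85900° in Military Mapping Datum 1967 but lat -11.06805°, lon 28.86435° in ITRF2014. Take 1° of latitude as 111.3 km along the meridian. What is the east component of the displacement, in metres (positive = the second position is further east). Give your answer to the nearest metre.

ΔE = 584 m

Δφ = -11.06805° − -11.06300° = -0.00505°; Δλ = 28.86435° − 28.85900° = +0.00535°.
ΔN = Δφ × 111300 = -562.1 m; ΔE = Δλ × 111300 × cos(-11.06300°) = +0.00535 × 111300 × 0.981417 = 584.4 m.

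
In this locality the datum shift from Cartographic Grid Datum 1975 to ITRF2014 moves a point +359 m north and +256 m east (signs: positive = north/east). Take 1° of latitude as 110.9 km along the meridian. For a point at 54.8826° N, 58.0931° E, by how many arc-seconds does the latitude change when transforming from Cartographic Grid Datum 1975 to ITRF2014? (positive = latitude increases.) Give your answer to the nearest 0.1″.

Δφ = 11.7″

1° of latitude = 110.9 km, so Δφ = 359.0 / 110900 = 0.0032372° = 11.654″.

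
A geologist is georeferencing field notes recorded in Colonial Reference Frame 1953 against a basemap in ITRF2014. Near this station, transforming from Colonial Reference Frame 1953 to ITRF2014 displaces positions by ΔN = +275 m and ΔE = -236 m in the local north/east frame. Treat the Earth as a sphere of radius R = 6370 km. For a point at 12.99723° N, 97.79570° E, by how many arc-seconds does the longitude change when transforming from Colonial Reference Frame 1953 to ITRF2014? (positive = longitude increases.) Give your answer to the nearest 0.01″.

At latitude 12.99723°, cos φ = 0.974381.
One radian of longitude at latitude φ spans R cos φ, so Δλ = ΔE / (R cos φ) = -236.0 / (6370000 × 0.974381) = -3.8023e-05 rad = -7.843″.

Δλ = -7.84″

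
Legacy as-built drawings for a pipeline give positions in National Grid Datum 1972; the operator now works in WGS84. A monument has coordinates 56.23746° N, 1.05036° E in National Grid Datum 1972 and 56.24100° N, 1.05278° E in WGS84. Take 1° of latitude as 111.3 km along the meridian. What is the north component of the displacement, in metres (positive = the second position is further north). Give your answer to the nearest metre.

Δφ = 56.24100° − 56.23746° = +0.00354°; Δλ = 1.05278° − 1.05036° = +0.00242°.
ΔN = Δφ × 111300 = 394.0 m; ΔE = Δλ × 111300 × cos(56.23746°) = +0.00242 × 111300 × 0.555752 = 149.7 m.

ΔN = 394 m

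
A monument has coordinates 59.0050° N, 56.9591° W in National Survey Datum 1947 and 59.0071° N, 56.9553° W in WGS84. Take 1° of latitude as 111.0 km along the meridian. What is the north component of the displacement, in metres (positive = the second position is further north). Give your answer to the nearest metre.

Δφ = 59.0071° − 59.0050° = +0.0021°; Δλ = -56.9553° − -56.9591° = +0.0038°.
ΔN = Δφ × 111000 = 233.1 m; ΔE = Δλ × 111000 × cos(59.0050°) = +0.0038 × 111000 × 0.514963 = 217.2 m.

ΔN = 233 m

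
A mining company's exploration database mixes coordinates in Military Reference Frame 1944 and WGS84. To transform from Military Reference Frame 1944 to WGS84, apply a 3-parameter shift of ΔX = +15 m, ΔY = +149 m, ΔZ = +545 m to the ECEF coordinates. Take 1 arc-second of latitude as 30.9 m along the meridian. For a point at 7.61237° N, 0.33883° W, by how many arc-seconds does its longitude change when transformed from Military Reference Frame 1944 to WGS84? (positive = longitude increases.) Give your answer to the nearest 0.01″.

Δλ = 4.87″

sin φ = 0.132470, cos φ = 0.991187, sin λ = -0.005914, cos λ = 0.999983.
East component: ΔE = −sin λ·ΔX + cos λ·ΔY = −(-0.005914)(15) + (0.999983)(149) = 149.09 m.
1° of latitude spans 3600 × 30.90 = 111240 m; at latitude φ, 1° of longitude spans that × cos φ = 110259.6 m, so Δλ = 149.09 / 110259.6 × 3600 = 4.868″.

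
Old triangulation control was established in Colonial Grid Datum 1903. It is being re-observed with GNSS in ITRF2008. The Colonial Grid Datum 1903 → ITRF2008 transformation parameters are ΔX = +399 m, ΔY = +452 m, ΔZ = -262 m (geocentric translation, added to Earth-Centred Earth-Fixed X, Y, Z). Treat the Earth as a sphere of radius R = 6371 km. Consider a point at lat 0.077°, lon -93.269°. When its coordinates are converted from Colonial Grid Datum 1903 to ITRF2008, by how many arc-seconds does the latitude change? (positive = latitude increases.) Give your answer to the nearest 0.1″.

sin φ = 0.001344, cos φ = 0.999999, sin λ = -0.998373, cos λ = -0.057024.
North component: ΔN = −sin φ cos λ·ΔX − sin φ sin λ·ΔY + cos φ·ΔZ = −(0.001344)(-0.057024)(399) − (0.001344)(-0.998373)(452) + (0.999999)(-262) = -261.36 m.
1° of latitude spans πR/180 = 111195 m, so Δφ = -261.36 / 111195 × 3600 = -8.462″.

Δφ = -8.5″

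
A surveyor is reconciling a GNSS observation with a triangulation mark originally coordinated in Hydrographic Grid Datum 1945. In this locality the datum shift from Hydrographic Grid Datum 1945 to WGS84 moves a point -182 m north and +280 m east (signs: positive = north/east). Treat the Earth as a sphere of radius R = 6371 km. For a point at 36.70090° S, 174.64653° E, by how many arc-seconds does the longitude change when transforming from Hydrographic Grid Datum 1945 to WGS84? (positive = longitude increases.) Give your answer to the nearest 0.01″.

At latitude -36.70090°, cos φ = 0.801766.
One radian of longitude at latitude φ spans R cos φ, so Δλ = ΔE / (R cos φ) = 280.0 / (6371000 × 0.801766) = 5.4815e-05 rad = 11.306″.

Δλ = 11.31″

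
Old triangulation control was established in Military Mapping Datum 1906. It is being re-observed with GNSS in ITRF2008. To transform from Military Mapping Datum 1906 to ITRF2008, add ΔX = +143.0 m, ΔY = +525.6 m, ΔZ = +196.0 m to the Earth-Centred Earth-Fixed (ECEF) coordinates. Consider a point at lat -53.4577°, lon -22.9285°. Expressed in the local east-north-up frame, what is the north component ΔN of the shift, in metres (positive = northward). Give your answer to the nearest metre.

The local north axis is (−sin φ cos λ, −sin φ sin λ, cos φ), giving ΔN = 105.812 − 164.511 + 116.702 = 58.00 m.

ΔN = 58 m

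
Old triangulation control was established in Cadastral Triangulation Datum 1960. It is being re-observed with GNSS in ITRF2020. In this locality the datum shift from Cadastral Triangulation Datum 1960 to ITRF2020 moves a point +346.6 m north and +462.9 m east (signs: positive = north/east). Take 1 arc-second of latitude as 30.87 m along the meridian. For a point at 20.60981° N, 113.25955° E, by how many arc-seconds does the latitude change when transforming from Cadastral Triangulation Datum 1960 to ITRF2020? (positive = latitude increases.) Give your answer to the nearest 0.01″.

1″ of latitude = 30.87 m, so Δφ = 346.6 / 30.87 = 11.228″.

Δφ = 11.23″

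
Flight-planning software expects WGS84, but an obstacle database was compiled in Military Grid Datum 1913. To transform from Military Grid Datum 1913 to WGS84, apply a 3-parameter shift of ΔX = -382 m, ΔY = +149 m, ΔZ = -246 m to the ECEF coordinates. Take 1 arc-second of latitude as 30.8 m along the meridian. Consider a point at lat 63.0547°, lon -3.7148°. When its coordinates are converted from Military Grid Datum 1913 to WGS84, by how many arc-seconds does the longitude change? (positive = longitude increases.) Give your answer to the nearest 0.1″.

sin φ = 0.891440, cos φ = 0.453140, sin λ = -0.064790, cos λ = 0.997899.
East component: ΔE = −sin λ·ΔX + cos λ·ΔY = −(-0.064790)(-382) + (0.997899)(149) = 123.94 m.
1° of latitude spans 3600 × 30.80 = 110880 m; at latitude φ, 1° of longitude spans that × cos φ = 50244.1 m, so Δλ = 123.94 / 50244.1 × 3600 = 8.880″.

Δλ = 8.9″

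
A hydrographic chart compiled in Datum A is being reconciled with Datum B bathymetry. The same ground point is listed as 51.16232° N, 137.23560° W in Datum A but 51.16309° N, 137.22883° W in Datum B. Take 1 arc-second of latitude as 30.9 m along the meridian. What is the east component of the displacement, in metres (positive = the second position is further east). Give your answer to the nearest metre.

ΔE = 472 m

Δφ = 51.16309° − 51.16232° = +0.00077°; Δλ = -137.22883° − -137.23560° = +0.00677°.
1° of latitude = 3600 × 30.90 = 111240 m.
ΔN = Δφ × 111240 = 85.7 m; ΔE = Δλ × 111240 × cos(51.16232°) = +0.00677 × 111240 × 0.627116 = 472.3 m.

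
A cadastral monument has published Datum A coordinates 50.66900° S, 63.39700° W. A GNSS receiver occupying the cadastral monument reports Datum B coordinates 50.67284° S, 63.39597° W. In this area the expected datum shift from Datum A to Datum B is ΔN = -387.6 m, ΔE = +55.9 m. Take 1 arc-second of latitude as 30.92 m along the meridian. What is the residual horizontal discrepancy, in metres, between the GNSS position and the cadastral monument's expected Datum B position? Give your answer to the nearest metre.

Observed coordinate differences: Δφ = -0.00384°, Δλ = +0.00103°.
Converting to metres (1° lat = 111312 m, cos φ = 0.633799): observed ΔN = -427.4 m, observed ΔE = 72.7 m.
Subtracting the expected shift leaves a residual of -427.4 − (-387.6) = -39.8 m north and 72.7 − (55.9) = 16.8 m east.
Residual distance = √((-39.8)² + 16.8²) = 43.2 m.

43 m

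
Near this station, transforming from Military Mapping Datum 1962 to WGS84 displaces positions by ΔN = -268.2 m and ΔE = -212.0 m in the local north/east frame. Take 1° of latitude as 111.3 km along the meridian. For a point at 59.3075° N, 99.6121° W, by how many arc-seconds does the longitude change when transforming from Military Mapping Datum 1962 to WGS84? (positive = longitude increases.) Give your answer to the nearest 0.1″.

Δλ = -13.4″

At latitude 59.3075°, cos φ = 0.510430.
1° of longitude at this latitude = 111.3 × cos φ = 56.81 km, so Δλ = -212.0 / 56810.9 = -0.0037317° = -13.434″.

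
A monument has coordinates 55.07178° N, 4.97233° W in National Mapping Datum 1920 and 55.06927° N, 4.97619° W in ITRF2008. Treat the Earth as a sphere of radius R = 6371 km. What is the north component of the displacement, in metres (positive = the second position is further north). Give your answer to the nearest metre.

ΔN = -279 m

Δφ = 55.06927° − 55.07178° = -0.00251°; Δλ = -4.97619° − -4.97233° = -0.00386°.
1° along a meridian = πR/180 = 111195 m.
ΔN = Δφ × 111195 = -279.1 m; ΔE = Δλ × 111195 × cos(55.07178°) = -0.00386 × 111195 × 0.572550 = -245.7 m.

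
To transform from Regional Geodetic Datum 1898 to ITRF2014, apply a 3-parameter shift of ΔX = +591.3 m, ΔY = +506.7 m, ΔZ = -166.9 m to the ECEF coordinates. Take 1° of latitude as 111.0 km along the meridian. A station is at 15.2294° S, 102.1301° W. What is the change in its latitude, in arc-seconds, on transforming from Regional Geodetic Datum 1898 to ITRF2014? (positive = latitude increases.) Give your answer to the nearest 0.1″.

sin φ = -0.262684, cos φ = 0.964882, sin λ = -0.977673, cos λ = -0.210132.
North component: ΔN = −sin φ cos λ·ΔX − sin φ sin λ·ΔY + cos φ·ΔZ = −(-0.262684)(-0.210132)(591.3) − (-0.262684)(-0.977673)(506.7) + (0.964882)(-166.9) = -323.81 m.
1° of latitude spans 111000 m, so Δφ = -323.81 / 111000 × 3600 = -10.502″.

Δφ = -10.5″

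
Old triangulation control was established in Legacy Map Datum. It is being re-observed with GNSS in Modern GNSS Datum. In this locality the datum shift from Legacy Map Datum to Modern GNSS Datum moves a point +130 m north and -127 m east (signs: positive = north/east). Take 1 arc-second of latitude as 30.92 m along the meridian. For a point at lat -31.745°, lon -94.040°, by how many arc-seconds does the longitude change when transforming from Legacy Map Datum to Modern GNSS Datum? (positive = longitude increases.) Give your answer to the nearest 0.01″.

Δλ = -4.83″

At latitude -31.745°, cos φ = 0.850398.
1″ of longitude at this latitude = 30.92 × cos φ = 26.2943 m, so Δλ = -127.0 / 26.2943 = -4.830″.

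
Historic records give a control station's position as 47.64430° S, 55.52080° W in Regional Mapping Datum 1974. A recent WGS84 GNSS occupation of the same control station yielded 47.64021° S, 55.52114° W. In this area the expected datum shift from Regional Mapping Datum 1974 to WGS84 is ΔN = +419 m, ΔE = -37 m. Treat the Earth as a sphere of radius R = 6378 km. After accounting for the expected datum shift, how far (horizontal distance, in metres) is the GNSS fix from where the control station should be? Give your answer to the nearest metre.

Observed coordinate differences: Δφ = +0.00409°, Δλ = -0.00034°.
Converting to metres (1° lat = 111317 m, cos φ = 0.673731): observed ΔN = 455.3 m, observed ΔE = -25.5 m.
Subtracting the expected shift leaves a residual of 455.3 − (419) = 36.3 m north and -25.5 − (-37) = 11.5 m east.
Residual distance = √(36.3² + 11.5²) = 38.1 m.

38 m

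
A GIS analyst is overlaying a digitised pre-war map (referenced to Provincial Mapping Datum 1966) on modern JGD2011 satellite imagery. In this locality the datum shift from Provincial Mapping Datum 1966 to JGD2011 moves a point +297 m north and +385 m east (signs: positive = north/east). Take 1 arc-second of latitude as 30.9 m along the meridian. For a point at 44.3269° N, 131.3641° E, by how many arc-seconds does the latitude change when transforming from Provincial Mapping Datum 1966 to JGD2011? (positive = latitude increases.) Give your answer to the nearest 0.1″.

Δφ = 9.6″

1″ of latitude = 30.90 m, so Δφ = 297.0 / 30.90 = 9.612″.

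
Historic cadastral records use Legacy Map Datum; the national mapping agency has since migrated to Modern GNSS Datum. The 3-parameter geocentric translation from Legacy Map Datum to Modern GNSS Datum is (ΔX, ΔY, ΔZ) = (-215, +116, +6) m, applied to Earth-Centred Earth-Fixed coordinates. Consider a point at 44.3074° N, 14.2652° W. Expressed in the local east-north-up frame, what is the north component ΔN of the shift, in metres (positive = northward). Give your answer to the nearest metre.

At φ = 44.3074°, λ = -14.2652°: sin φ = 0.698508, cos φ = 0.715603, sin λ = -0.246410, cos λ = 0.969166.
ΔN = −sin φ cos λ·ΔX − sin φ sin λ·ΔY + cos φ·ΔZ = −(0.698508)(0.969166)(-215) − (0.698508)(-0.246410)(116) + (0.715603)(6) = 169.81 m.

ΔN = 170 m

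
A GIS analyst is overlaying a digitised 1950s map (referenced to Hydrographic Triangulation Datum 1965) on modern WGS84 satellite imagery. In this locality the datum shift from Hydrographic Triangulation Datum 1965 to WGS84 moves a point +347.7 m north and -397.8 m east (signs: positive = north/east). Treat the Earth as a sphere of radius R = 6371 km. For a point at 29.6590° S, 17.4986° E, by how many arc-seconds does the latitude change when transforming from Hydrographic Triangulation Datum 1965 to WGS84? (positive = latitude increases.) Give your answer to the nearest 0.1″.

On a sphere of radius R, 1 rad of latitude = R, so Δφ = ΔN / R = 347.7 / 6371000 = 5.4575e-05 rad = 11.257″.

Δφ = 11.3″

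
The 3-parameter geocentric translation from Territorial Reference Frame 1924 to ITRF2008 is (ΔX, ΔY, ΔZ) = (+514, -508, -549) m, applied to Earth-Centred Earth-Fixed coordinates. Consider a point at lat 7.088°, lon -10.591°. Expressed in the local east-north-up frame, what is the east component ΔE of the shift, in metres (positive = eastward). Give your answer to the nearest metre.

At φ = 7.088°, λ = -10.591°: sin φ = 0.123394, cos φ = 0.992358, sin λ = -0.183797, cos λ = 0.982964.
ΔE = −sin λ·ΔX + cos λ·ΔY = −(-0.183797)·(514) + (0.982964)·(-508) = -404.87 m.

ΔE = -405 m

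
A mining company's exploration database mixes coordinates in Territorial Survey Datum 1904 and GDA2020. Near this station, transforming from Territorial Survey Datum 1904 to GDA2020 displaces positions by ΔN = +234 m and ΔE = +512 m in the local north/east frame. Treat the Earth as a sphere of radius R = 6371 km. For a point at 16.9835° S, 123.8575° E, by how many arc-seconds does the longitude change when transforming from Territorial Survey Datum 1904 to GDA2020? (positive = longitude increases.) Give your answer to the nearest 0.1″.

At latitude -16.9835°, cos φ = 0.956389.
One radian of longitude at latitude φ spans R cos φ, so Δλ = ΔE / (R cos φ) = 512.0 / (6371000 × 0.956389) = 8.4029e-05 rad = 17.332″.

Δλ = 17.3″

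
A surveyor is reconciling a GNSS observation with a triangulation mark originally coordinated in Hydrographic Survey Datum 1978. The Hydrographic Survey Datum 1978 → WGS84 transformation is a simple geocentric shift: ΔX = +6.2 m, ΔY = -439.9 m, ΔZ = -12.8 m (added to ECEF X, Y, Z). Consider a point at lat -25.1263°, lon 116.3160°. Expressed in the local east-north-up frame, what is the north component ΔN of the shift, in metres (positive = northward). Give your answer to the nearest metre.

ΔN = -180 m

The local north axis is (−sin φ cos λ, −sin φ sin λ, cos φ), giving ΔN = -1.167 − 167.430 − 11.589 = -180.19 m.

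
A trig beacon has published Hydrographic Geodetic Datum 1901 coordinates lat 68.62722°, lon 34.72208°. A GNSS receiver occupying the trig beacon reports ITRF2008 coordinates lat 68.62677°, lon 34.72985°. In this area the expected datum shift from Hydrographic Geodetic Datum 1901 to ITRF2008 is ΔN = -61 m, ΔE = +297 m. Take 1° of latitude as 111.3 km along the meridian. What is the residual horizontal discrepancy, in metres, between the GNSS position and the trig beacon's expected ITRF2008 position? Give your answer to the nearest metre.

21 m

Observed coordinate differences: Δφ = -0.00045°, Δλ = +0.00777°.
Converting to metres (1° lat = 111300 m, cos φ = 0.364434): observed ΔN = -50.1 m, observed ΔE = 315.2 m.
Subtracting the expected shift leaves a residual of -50.1 − (-61) = 10.9 m north and 315.2 − (297) = 18.2 m east.
Residual distance = √(10.9² + 18.2²) = 21.2 m.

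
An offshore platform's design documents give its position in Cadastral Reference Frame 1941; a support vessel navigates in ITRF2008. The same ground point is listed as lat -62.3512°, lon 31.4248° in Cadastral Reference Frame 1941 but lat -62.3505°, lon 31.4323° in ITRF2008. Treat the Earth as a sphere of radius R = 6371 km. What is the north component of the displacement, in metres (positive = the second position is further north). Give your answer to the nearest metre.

ΔN = 78 m

Δφ = -62.3505° − -62.3512° = +0.0007°; Δλ = 31.4323° − 31.4248° = +0.0075°.
1° along a meridian = πR/180 = 111195 m.
ΔN = Δφ × 111195 = 77.8 m; ΔE = Δλ × 111195 × cos(-62.3512°) = +0.0075 × 111195 × 0.464051 = 387.0 m.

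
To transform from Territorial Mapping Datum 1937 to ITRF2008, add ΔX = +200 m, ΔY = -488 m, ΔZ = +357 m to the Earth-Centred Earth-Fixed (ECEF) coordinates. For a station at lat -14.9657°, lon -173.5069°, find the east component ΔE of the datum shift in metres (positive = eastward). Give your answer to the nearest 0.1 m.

At φ = -14.9657°, λ = -173.5069°: sin φ = -0.258241, cos φ = 0.966081, sin λ = -0.113084, cos λ = -0.993585.
ΔE = −sin λ·ΔX + cos λ·ΔY = −(-0.113084)·(200) + (-0.993585)·(-488) = 507.49 m.

ΔE = 507.5 m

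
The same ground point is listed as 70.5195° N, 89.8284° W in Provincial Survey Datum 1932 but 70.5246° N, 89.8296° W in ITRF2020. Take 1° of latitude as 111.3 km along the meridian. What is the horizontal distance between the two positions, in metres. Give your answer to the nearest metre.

Δφ = 70.5246° − 70.5195° = +0.0051°; Δλ = -89.8296° − -89.8284° = -0.0012°.
ΔN = Δφ × 111300 = 567.6 m; ΔE = Δλ × 111300 × cos(70.5195°) = -0.0012 × 111300 × 0.333486 = -44.5 m.
Distance = √(ΔE² + ΔN²) = √((-44.5)² + 567.6²) = 569.4 m.

569 m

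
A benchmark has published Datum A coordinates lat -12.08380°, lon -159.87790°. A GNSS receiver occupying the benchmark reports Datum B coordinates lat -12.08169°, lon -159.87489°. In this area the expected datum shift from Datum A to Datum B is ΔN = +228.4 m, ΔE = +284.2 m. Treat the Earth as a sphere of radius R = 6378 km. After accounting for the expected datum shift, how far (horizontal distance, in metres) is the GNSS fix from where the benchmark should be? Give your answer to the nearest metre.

44 m

Observed coordinate differences: Δφ = +0.00211°, Δλ = +0.00301°.
Converting to metres (1° lat = 111317 m, cos φ = 0.977842): observed ΔN = 234.9 m, observed ΔE = 327.6 m.
Subtracting the expected shift leaves a residual of 234.9 − (228.4) = 6.5 m north and 327.6 − (284.2) = 43.4 m east.
Residual distance = √(6.5² + 43.4²) = 43.9 m.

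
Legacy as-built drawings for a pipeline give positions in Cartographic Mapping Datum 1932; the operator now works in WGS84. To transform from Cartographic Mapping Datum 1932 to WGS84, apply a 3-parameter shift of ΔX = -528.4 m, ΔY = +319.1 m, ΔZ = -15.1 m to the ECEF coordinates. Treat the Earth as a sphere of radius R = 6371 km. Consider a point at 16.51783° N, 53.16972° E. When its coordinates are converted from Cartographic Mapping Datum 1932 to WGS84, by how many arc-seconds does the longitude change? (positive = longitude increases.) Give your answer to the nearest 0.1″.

Δλ = 20.7″

sin φ = 0.284314, cos φ = 0.958731, sin λ = 0.800415, cos λ = 0.599447.
East component: ΔE = −sin λ·ΔX + cos λ·ΔY = −(0.800415)(-528.4) + (0.599447)(319.1) = 614.22 m.
1° of latitude spans πR/180 = 111195 m; at latitude φ, 1° of longitude spans that × cos φ = 106606.1 m, so Δλ = 614.22 / 106606.1 × 3600 = 20.742″.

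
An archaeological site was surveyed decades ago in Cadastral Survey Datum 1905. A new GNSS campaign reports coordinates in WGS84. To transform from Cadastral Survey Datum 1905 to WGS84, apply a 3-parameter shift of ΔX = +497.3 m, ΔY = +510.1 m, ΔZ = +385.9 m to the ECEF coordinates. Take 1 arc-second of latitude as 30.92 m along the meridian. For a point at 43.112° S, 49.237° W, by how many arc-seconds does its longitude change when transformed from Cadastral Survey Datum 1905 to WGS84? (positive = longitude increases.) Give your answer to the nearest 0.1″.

Δλ = 31.4″

sin φ = -0.683427, cos φ = 0.730019, sin λ = -0.757417, cos λ = 0.652932.
East component: ΔE = −sin λ·ΔX + cos λ·ΔY = −(-0.757417)(497.3) + (0.652932)(510.1) = 709.72 m.
1° of latitude spans 3600 × 30.92 = 111312 m; at latitude φ, 1° of longitude spans that × cos φ = 81259.9 m, so Δλ = 709.72 / 81259.9 × 3600 = 31.442″.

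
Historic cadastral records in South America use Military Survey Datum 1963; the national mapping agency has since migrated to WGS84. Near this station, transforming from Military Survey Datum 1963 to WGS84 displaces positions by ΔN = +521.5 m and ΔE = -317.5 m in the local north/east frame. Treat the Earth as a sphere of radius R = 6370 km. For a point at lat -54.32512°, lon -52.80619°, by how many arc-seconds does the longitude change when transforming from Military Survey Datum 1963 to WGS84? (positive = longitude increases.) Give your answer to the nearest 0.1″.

At latitude -54.32512°, cos φ = 0.583185.
One radian of longitude at latitude φ spans R cos φ, so Δλ = ΔE / (R cos φ) = -317.5 / (6370000 × 0.583185) = -8.5467e-05 rad = -17.629″.

Δλ = -17.6″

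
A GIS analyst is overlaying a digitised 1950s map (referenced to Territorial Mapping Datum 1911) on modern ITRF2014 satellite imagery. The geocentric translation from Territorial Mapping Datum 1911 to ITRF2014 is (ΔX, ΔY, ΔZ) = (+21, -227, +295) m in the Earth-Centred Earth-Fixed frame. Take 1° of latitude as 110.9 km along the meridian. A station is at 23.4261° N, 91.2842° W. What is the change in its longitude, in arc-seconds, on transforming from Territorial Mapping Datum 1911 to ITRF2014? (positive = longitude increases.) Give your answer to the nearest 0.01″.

Δλ = 0.92″

sin φ = 0.397566, cos φ = 0.917574, sin λ = -0.999749, cos λ = -0.022412.
East component: ΔE = −sin λ·ΔX + cos λ·ΔY = −(-0.999749)(21) + (-0.022412)(-227) = 26.08 m.
1° of latitude spans 110900 m; at latitude φ, 1° of longitude spans that × cos φ = 101758.9 m, so Δλ = 26.08 / 101758.9 × 3600 = 0.923″.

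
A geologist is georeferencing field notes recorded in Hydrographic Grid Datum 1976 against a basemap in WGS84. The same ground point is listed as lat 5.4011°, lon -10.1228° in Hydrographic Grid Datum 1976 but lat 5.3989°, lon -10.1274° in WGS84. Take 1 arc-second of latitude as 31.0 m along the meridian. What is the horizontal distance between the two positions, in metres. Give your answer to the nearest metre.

567 m

Δφ = 5.3989° − 5.4011° = -0.0022°; Δλ = -10.1274° − -10.1228° = -0.0046°.
1° of latitude = 3600 × 31.00 = 111600 m.
ΔN = Δφ × 111600 = -245.5 m; ΔE = Δλ × 111600 × cos(5.4011°) = -0.0046 × 111600 × 0.995560 = -511.1 m.
Distance = √(ΔE² + ΔN²) = √((-511.1)² + (-245.5)²) = 567.0 m.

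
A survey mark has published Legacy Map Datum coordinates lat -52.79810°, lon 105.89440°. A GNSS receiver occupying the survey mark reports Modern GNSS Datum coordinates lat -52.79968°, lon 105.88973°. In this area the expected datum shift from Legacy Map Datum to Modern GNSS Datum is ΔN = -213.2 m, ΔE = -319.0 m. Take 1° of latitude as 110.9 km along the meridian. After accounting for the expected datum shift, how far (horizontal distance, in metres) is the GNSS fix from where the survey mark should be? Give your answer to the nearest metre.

Observed coordinate differences: Δφ = -0.00158°, Δλ = -0.00467°.
Converting to metres (1° lat = 110900 m, cos φ = 0.604626): observed ΔN = -175.2 m, observed ΔE = -313.1 m.
Subtracting the expected shift leaves a residual of -175.2 − (-213.2) = 38.0 m north and -313.1 − (-319.0) = 5.9 m east.
Residual distance = √(38.0² + 5.9²) = 38.4 m.

38 m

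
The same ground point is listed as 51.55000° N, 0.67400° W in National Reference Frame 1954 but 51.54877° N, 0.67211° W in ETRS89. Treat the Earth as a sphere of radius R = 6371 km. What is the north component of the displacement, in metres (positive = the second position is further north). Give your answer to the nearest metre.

Δφ = 51.54877° − 51.55000° = -0.00123°; Δλ = -0.67211° − -0.67400° = +0.00189°.
1° along a meridian = πR/180 = 111195 m.
ΔN = Δφ × 111195 = -136.8 m; ΔE = Δλ × 111195 × cos(51.55000°) = +0.00189 × 111195 × 0.621831 = 130.7 m.

ΔN = -137 m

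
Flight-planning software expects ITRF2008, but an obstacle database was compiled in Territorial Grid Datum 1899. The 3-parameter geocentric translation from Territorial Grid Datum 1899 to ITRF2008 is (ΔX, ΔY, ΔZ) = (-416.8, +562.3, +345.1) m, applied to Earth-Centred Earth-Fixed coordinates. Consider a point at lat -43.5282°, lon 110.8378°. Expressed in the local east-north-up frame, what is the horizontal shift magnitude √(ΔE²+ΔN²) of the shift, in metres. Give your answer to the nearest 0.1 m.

The local east axis at (φ, λ) is (−sin λ, cos λ, 0), so ΔE = −sin(110.8378°)·(-416.8) + cos(110.8378°)·562.3 = 189.51 m.
The local north axis is (−sin φ cos λ, −sin φ sin λ, cos φ), giving ΔN = 102.112 + 361.932 + 250.210 = 714.25 m.
Horizontal magnitude = √(ΔE² + ΔN²) = √(189.51² + 714.25²) = 738.97 m.

739.0 m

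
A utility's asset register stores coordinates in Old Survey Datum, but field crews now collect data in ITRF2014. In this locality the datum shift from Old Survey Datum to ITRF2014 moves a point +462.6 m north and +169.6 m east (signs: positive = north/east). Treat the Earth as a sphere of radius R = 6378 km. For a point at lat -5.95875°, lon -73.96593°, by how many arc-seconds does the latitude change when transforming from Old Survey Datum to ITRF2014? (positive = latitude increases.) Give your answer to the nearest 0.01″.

On a sphere of radius R, 1 rad of latitude = R, so Δφ = ΔN / R = 462.6 / 6378000 = 7.2531e-05 rad = 14.961″.

Δφ = 14.96″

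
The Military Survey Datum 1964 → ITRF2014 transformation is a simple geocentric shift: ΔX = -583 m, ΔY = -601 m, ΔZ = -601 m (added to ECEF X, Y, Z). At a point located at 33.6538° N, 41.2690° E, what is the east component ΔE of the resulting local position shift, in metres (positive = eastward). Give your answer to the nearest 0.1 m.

ΔE = -67.2 m

The local east axis at (φ, λ) is (−sin λ, cos λ, 0), so ΔE = −sin(41.2690°)·(-583) + cos(41.2690°)·(-601) = -67.18 m.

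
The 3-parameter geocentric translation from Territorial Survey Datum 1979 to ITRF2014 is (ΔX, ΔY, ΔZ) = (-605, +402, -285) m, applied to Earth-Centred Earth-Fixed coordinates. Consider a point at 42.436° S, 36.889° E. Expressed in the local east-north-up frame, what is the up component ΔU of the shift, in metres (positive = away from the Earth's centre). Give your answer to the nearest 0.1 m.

ΔU = 13.3 m

At φ = -42.436°, λ = 36.889°: sin φ = -0.674766, cos φ = 0.738032, sin λ = 0.600267, cos λ = 0.799800.
ΔU = cos φ cos λ·ΔX + cos φ sin λ·ΔY + sin φ·ΔZ = (0.738032)(0.799800)(-605) + (0.738032)(0.600267)(402) + (-0.674766)(-285) = 13.28 m.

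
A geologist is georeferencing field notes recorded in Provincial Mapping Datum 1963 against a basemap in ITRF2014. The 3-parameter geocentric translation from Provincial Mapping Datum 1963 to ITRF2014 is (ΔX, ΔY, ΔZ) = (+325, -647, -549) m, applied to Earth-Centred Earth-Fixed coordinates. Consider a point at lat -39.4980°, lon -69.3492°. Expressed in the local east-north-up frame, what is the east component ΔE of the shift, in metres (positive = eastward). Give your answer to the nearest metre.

ΔE = 76 m

The local east axis at (φ, λ) is (−sin λ, cos λ, 0), so ΔE = −sin(-69.3492°)·325 + cos(-69.3492°)·(-647) = 75.94 m.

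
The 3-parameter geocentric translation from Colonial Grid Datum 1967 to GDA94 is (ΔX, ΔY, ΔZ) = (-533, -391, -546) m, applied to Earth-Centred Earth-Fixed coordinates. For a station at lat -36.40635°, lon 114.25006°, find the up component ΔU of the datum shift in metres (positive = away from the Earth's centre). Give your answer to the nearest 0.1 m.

At φ = -36.40635°, λ = 114.25006°: sin φ = -0.593508, cos φ = 0.804828, sin λ = 0.911762, cos λ = -0.410720.
ΔU = cos φ cos λ·ΔX + cos φ sin λ·ΔY + sin φ·ΔZ = (0.804828)(-0.410720)(-533) + (0.804828)(0.911762)(-391) + (-0.593508)(-546) = 213.32 m.

ΔU = 213.3 m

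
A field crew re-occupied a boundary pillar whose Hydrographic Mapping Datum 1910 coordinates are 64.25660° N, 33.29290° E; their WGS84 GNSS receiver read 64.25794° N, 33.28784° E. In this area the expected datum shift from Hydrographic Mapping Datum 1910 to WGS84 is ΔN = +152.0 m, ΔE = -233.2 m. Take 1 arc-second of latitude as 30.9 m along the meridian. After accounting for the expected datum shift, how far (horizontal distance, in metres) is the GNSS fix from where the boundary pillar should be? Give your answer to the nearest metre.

12 m

Observed coordinate differences: Δφ = +0.00134°, Δλ = -0.00506°.
Converting to metres (1° lat = 111240 m, cos φ = 0.434342): observed ΔN = 149.1 m, observed ΔE = -244.5 m.
Subtracting the expected shift leaves a residual of 149.1 − (152.0) = -2.9 m north and -244.5 − (-233.2) = -11.3 m east.
Residual distance = √((-2.9)² + (-11.3)²) = 11.7 m.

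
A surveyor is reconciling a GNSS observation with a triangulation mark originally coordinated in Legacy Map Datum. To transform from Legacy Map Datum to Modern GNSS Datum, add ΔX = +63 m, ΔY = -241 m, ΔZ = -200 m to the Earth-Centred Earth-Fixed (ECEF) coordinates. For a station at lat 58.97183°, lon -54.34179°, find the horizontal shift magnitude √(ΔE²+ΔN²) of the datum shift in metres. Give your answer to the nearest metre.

315 m

At φ = 58.97183°, λ = -54.34179°: sin φ = 0.856914, cos φ = 0.515459, sin λ = -0.812509, cos λ = 0.582949.
ΔE = −sin λ·ΔX + cos λ·ΔY = −(-0.812509)·(63) + (0.582949)·(-241) = -89.30 m.
ΔN = −sin φ cos λ·ΔX − sin φ sin λ·ΔY + cos φ·ΔZ = −(0.856914)(0.582949)(63) − (0.856914)(-0.812509)(-241) + (0.515459)(-200) = -302.36 m.
Horizontal magnitude = √(ΔE² + ΔN²) = √((-89.30)² + (-302.36)²) = 315.27 m.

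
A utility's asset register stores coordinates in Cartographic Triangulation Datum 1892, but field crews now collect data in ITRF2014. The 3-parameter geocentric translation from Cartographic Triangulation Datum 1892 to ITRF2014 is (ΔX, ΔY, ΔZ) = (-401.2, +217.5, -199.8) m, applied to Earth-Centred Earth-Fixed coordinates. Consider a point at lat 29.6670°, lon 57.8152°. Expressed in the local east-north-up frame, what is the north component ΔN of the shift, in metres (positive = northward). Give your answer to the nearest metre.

ΔN = -159 m

The local north axis is (−sin φ cos λ, −sin φ sin λ, cos φ), giving ΔN = 105.773 − 91.111 − 173.610 = -158.95 m.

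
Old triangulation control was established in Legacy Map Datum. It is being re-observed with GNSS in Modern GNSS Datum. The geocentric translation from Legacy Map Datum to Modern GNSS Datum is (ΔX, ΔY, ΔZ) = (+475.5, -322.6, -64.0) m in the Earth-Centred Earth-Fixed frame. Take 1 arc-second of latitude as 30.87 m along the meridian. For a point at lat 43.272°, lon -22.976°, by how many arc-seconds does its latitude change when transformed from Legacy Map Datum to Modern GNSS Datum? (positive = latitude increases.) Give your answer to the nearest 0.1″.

Δφ = -14.0″

sin φ = 0.685463, cos φ = 0.728108, sin λ = -0.390346, cos λ = 0.920668.
North component: ΔN = −sin φ cos λ·ΔX − sin φ sin λ·ΔY + cos φ·ΔZ = −(0.685463)(0.920668)(475.5) − (0.685463)(-0.390346)(-322.6) + (0.728108)(-64.0) = -433.00 m.
1° of latitude spans 3600 × 30.87 = 111132 m, so Δφ = -433.00 / 111132 × 3600 = -14.026″.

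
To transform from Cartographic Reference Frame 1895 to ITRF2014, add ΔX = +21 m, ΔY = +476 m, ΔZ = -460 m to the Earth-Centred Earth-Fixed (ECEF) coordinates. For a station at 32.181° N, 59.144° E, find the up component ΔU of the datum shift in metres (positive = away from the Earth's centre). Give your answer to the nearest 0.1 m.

At φ = 32.181°, λ = 59.144°: sin φ = 0.532596, cos φ = 0.846370, sin λ = 0.858459, cos λ = 0.512882.
ΔU = cos φ cos λ·ΔX + cos φ sin λ·ΔY + sin φ·ΔZ = (0.846370)(0.512882)(21) + (0.846370)(0.858459)(476) + (0.532596)(-460) = 109.97 m.

ΔU = 110.0 m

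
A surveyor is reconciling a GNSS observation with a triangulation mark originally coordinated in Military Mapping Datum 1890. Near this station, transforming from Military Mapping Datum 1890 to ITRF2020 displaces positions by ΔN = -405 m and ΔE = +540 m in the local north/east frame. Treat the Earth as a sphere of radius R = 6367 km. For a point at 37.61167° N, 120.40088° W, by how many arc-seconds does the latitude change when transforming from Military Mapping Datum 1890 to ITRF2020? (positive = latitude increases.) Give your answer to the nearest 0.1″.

Δφ = -13.1″

On a sphere of radius R, 1 rad of latitude = R, so Δφ = ΔN / R = -405.0 / 6367000 = -6.3609e-05 rad = -13.120″.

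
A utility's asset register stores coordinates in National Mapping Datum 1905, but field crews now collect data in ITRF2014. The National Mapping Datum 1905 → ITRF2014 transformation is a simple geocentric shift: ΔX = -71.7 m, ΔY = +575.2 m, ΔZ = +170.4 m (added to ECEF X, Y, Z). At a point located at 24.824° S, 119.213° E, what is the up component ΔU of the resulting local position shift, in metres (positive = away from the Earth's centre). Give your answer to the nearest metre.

ΔU = 416 m

The local up (radial) axis is (cos φ cos λ, cos φ sin λ, sin φ), giving ΔU = 31.760 + 455.653 − 71.539 = 415.87 m.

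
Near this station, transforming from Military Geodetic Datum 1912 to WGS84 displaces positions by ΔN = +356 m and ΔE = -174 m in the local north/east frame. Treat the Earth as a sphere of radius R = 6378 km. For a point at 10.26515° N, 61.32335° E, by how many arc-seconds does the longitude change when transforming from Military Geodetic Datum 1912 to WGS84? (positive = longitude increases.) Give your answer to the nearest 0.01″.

At latitude 10.26515°, cos φ = 0.983994.
One radian of longitude at latitude φ spans R cos φ, so Δλ = ΔE / (R cos φ) = -174.0 / (6378000 × 0.983994) = -2.7725e-05 rad = -5.719″.

Δλ = -5.72″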